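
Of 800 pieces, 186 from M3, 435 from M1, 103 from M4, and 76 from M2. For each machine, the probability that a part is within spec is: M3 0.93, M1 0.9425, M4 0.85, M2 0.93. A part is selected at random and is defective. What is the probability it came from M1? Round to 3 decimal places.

0.425

Taking complements, P(defective | each) = M3 0.07, M1 0.0575, M4 0.15, M2 0.07.
By Bayes' rule, posterior ∝ prior × likelihood:
  M3: 0.2325 × 0.07 = 0.016275
  M1: 0.54375 × 0.0575 = 0.031265625
  M4: 0.12875 × 0.15 = 0.0193125
  M2: 0.095 × 0.07 = 0.00665
Normalizing constant = 0.073503125.
P(M1 | evidence) = 0.031265625 / 0.073503125 ≈ 0.425.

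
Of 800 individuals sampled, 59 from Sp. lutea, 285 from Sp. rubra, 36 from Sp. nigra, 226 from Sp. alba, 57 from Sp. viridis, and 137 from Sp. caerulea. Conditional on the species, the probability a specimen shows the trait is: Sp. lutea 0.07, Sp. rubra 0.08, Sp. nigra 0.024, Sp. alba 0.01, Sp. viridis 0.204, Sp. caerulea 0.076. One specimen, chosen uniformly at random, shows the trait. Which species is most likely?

Sp. rubra

Prior × likelihood for each hypothesis:
  Sp. lutea: 0.07375 × 0.07 = 0.0051625
  Sp. rubra: 0.35625 × 0.08 = 0.0285
  Sp. nigra: 0.045 × 0.024 = 0.00108
  Sp. alba: 0.2825 × 0.01 = 0.002825
  Sp. viridis: 0.07125 × 0.204 = 0.014535
  Sp. caerulea: 0.17125 × 0.076 = 0.013015
Sum = 0.0651175.
Largest term belongs to Sp. rubra, so Sp. rubra is most probable.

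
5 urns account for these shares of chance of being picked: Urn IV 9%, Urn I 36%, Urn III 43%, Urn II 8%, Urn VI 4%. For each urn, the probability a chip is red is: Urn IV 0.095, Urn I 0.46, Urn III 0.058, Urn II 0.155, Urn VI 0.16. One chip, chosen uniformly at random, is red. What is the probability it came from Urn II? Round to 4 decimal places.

0.0569

Prior × likelihood for each hypothesis:
  Urn IV: 0.09 × 0.095 = 0.00855
  Urn I: 0.36 × 0.46 = 0.1656
  Urn III: 0.43 × 0.058 = 0.02494
  Urn II: 0.08 × 0.155 = 0.0124
  Urn VI: 0.04 × 0.16 = 0.0064
Total = 0.21789.
P(Urn II | evidence) = 0.0124 / 0.21789 ≈ 0.0569.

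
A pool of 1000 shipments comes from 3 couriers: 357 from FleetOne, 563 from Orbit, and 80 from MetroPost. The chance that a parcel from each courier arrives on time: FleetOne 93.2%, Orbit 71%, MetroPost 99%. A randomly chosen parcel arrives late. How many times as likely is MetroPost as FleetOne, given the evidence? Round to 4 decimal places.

0.0330

Taking complements, P(late | each) = FleetOne 0.068, Orbit 0.29, MetroPost 0.01.
Prior × likelihood for each hypothesis:
  FleetOne: 0.357 × 0.068 = 0.024276
  Orbit: 0.563 × 0.29 = 0.16327
  MetroPost: 0.08 × 0.01 = 0.0008
Sum = 0.188346.
The ratio is 0.0008 / 0.024276 (the normalizer cancels) = 0.0330.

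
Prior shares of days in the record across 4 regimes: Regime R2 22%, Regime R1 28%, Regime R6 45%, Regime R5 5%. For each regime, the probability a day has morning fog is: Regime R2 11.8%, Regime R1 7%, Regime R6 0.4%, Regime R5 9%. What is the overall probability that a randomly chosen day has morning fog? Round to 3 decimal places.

Compute prior × likelihood for every hypothesis:
  Regime R2: 0.22 × 0.118 = 0.02596
  Regime R1: 0.28 × 0.07 = 0.0196
  Regime R6: 0.45 × 0.004 = 0.0018
  Regime R5: 0.05 × 0.09 = 0.0045
P(fog) = 0.02596 + 0.0196 + 0.0018 + 0.0045 = 0.05186 → 0.052.

0.052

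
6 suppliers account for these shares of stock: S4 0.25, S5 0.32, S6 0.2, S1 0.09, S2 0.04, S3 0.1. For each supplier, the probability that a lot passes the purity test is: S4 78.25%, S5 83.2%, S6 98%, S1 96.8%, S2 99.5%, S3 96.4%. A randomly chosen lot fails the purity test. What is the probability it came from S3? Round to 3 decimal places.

0.030

Taking complements, P(off-spec | each) = S4 0.2175, S5 0.168, S6 0.02, S1 0.032, S2 0.005, S3 0.036.
By Bayes' rule, posterior ∝ prior × likelihood:
  S4: 0.25 × 0.2175 = 0.054375
  S5: 0.32 × 0.168 = 0.05376
  S6: 0.2 × 0.02 = 0.004
  S1: 0.09 × 0.032 = 0.00288
  S2: 0.04 × 0.005 = 0.0002
  S3: 0.1 × 0.036 = 0.0036
Sum = 0.118815.
P(S3 | evidence) = 0.0036 / 0.118815 ≈ 0.030.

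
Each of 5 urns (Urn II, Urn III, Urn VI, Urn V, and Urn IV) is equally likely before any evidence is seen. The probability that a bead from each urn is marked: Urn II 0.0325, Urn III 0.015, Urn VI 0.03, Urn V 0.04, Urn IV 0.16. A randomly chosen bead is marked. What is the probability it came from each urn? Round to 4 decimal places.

Urn II 0.1171, Urn III 0.0541, Urn VI 0.1081, Urn V 0.1441, Urn IV 0.5766

With a uniform prior (1/5 each), posterior ∝ likelihood:
  Urn II: 0.0325
  Urn III: 0.015
  Urn VI: 0.03
  Urn V: 0.04
  Urn IV: 0.16
Sum = 0.2775.
P(Urn II | marked) = 0.0325/0.2775 ≈ 0.1171
P(Urn III | marked) = 0.015/0.2775 ≈ 0.0541
P(Urn VI | marked) = 0.03/0.2775 ≈ 0.1081
P(Urn V | marked) = 0.04/0.2775 ≈ 0.1441
P(Urn IV | marked) = 0.16/0.2775 ≈ 0.5766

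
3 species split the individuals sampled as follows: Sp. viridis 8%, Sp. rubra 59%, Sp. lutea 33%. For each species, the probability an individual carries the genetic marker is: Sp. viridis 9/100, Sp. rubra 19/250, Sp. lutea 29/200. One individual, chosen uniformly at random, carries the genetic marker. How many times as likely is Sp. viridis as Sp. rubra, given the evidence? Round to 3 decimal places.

By Bayes' rule, posterior ∝ prior × likelihood:
  Sp. viridis: 0.08 × 0.09 = 0.0072
  Sp. rubra: 0.59 × 0.076 = 0.04484
  Sp. lutea: 0.33 × 0.145 = 0.04785
Sum = 0.09989.
The ratio is 0.0072 / 0.04484 (the normalizer cancels) = 0.161.

0.161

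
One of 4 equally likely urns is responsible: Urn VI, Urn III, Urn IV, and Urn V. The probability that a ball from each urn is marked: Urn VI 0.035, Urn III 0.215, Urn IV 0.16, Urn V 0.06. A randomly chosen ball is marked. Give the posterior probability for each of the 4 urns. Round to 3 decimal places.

With a uniform prior (1/4 each), posterior ∝ likelihood:
  Urn VI: 0.035
  Urn III: 0.215
  Urn IV: 0.16
  Urn V: 0.06
Sum = 0.47.
P(Urn VI | marked) = 0.035/0.47 ≈ 0.074
P(Urn III | marked) = 0.215/0.47 ≈ 0.457
P(Urn IV | marked) = 0.16/0.47 ≈ 0.340
P(Urn V | marked) = 0.06/0.47 ≈ 0.128
(Check: 0.074+0.457+0.340+0.128 = 0.999.)

Urn VI 0.074, Urn III 0.457, Urn IV 0.340, Urn V 0.128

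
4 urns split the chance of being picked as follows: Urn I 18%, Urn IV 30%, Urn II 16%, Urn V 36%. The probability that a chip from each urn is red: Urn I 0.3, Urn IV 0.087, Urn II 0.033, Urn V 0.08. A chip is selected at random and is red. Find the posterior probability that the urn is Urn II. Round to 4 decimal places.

Prior × likelihood for each hypothesis:
  Urn I: 0.18 × 0.3 = 0.054
  Urn IV: 0.3 × 0.087 = 0.0261
  Urn II: 0.16 × 0.033 = 0.00528
  Urn V: 0.36 × 0.08 = 0.0288
Total = 0.11418.
P(Urn II | evidence) = 0.00528 / 0.11418 ≈ 0.0462.

0.0462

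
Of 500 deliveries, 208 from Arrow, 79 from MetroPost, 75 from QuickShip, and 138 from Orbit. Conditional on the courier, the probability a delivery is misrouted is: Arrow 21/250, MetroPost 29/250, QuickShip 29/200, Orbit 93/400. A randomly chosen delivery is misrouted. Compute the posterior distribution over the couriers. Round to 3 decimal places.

Arrow 0.251, MetroPost 0.132, QuickShip 0.156, Orbit 0.461

By Bayes' rule, posterior ∝ prior × likelihood:
  Arrow: 0.416 × 0.084 = 0.034944
  MetroPost: 0.158 × 0.116 = 0.018328
  QuickShip: 0.15 × 0.145 = 0.02175
  Orbit: 0.276 × 0.2325 = 0.06417
Total = 0.139192.
P(Arrow | misrouted) = 0.034944/0.139192 ≈ 0.251
P(MetroPost | misrouted) = 0.018328/0.139192 ≈ 0.132
P(QuickShip | misrouted) = 0.02175/0.139192 ≈ 0.156
P(Orbit | misrouted) = 0.06417/0.139192 ≈ 0.461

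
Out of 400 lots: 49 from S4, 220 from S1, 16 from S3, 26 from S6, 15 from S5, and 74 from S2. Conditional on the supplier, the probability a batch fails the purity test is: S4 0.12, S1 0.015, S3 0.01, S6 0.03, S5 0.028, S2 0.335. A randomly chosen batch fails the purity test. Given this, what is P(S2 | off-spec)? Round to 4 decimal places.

0.7017

Compute prior × likelihood for every hypothesis:
  S4: 0.1225 × 0.12 = 0.0147
  S1: 0.55 × 0.015 = 0.00825
  S3: 0.04 × 0.01 = 0.0004
  S6: 0.065 × 0.03 = 0.00195
  S5: 0.0375 × 0.028 = 0.00105
  S2: 0.185 × 0.335 = 0.061975
Total = 0.088325.
P(S2 | evidence) = 0.061975 / 0.088325 ≈ 0.7017.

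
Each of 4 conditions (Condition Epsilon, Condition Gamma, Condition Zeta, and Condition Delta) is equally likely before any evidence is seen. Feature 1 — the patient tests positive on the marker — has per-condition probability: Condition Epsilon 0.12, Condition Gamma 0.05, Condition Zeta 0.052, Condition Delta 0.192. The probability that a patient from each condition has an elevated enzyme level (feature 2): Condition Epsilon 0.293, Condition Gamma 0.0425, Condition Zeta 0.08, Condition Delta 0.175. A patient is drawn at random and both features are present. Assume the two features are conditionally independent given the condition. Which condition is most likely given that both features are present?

Condition Epsilon

With a uniform prior (1/4 each), posterior ∝ likelihood:
  Condition Epsilon: 0.12 × 0.293 = 0.03516
  Condition Gamma: 0.05 × 0.0425 = 0.002125
  Condition Zeta: 0.052 × 0.08 = 0.00416
  Condition Delta: 0.192 × 0.175 = 0.0336
Sum = 0.075045.
Largest term belongs to Condition Epsilon, so Condition Epsilon is most probable.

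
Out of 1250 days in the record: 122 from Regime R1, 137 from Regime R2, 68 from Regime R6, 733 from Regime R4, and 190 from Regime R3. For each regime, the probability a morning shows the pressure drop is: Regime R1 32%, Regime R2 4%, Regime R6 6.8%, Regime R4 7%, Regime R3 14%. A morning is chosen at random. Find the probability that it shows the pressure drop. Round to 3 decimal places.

Prior × likelihood for each hypothesis:
  Regime R1: 0.0976 × 0.32 = 0.031232
  Regime R2: 0.1096 × 0.04 = 0.004384
  Regime R6: 0.0544 × 0.068 = 0.0036992
  Regime R4: 0.5864 × 0.07 = 0.041048
  Regime R3: 0.152 × 0.14 = 0.02128
P(drop) = 0.031232 + 0.004384 + 0.0036992 + 0.041048 + 0.02128 = 0.1016432 → 0.102.

0.102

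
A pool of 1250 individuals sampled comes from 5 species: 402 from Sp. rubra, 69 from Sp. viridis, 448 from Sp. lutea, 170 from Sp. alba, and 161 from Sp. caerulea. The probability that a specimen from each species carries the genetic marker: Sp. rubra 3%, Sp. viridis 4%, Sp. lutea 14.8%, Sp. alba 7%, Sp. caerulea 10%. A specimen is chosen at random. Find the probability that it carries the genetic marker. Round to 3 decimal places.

Prior × likelihood for each hypothesis:
  Sp. rubra: 0.3216 × 0.03 = 0.009648
  Sp. viridis: 0.0552 × 0.04 = 0.002208
  Sp. lutea: 0.3584 × 0.148 = 0.0530432
  Sp. alba: 0.136 × 0.07 = 0.00952
  Sp. caerulea: 0.1288 × 0.1 = 0.01288
P(marker) = 0.009648 + 0.002208 + 0.0530432 + 0.00952 + 0.01288 = 0.0872992 → 0.087.

0.087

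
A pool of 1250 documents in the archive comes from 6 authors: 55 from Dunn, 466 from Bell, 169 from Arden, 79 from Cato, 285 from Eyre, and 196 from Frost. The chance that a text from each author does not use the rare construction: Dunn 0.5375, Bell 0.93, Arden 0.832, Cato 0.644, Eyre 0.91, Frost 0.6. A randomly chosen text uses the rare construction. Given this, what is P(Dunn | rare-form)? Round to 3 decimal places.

Taking complements, P(rare-form | each) = Dunn 0.4625, Bell 0.07, Arden 0.168, Cato 0.356, Eyre 0.09, Frost 0.4.
Compute prior × likelihood for every hypothesis:
  Dunn: 0.044 × 0.4625 = 0.02035
  Bell: 0.3728 × 0.07 = 0.026096
  Arden: 0.1352 × 0.168 = 0.0227136
  Cato: 0.0632 × 0.356 = 0.0224992
  Eyre: 0.228 × 0.09 = 0.02052
  Frost: 0.1568 × 0.4 = 0.06272
Sum = 0.1748988.
P(Dunn | evidence) = 0.02035 / 0.1748988 ≈ 0.116.

0.116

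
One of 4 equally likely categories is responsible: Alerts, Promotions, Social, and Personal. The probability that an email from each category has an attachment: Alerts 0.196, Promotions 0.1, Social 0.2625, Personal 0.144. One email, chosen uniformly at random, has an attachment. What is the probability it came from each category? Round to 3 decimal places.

Since the prior is uniform, the posterior is proportional to the likelihood:
  Alerts: 0.196
  Promotions: 0.1
  Social: 0.2625
  Personal: 0.144
Sum = 0.7025.
P(Alerts | attachment) = 0.196/0.7025 ≈ 0.279
P(Promotions | attachment) = 0.1/0.7025 ≈ 0.142
P(Social | attachment) = 0.2625/0.7025 ≈ 0.374
P(Personal | attachment) = 0.144/0.7025 ≈ 0.205
(Check: 0.279+0.142+0.374+0.205 = 1.000.)

Alerts 0.279, Promotions 0.142, Social 0.374, Personal 0.205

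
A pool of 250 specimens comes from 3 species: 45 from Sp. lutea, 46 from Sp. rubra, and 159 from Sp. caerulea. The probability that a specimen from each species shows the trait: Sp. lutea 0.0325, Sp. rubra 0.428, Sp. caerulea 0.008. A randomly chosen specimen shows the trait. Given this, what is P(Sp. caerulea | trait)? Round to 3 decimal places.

Unnormalized posteriors (prior × likelihood):
  Sp. lutea: 0.18 × 0.0325 = 0.00585
  Sp. rubra: 0.184 × 0.428 = 0.078752
  Sp. caerulea: 0.636 × 0.008 = 0.005088
Normalizing constant = 0.08969.
P(Sp. caerulea | evidence) = 0.005088 / 0.08969 ≈ 0.057.

0.057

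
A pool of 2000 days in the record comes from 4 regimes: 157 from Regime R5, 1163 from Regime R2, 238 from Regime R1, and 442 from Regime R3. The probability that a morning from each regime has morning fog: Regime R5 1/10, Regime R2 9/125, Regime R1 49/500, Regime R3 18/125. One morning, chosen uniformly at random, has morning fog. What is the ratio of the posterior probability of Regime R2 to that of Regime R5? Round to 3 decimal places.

By Bayes' rule, posterior ∝ prior × likelihood:
  Regime R5: 0.0785 × 0.1 = 0.00785
  Regime R2: 0.5815 × 0.072 = 0.041868
  Regime R1: 0.119 × 0.098 = 0.011662
  Regime R3: 0.221 × 0.144 = 0.031824
Sum = 0.093204.
The ratio is 0.041868 / 0.00785 (the normalizer cancels) = 5.334.

5.334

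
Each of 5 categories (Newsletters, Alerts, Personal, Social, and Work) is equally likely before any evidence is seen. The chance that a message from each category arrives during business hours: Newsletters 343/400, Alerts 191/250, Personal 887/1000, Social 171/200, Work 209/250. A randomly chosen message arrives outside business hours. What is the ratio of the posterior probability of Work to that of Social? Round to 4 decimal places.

Taking complements, P(off-hours | each) = Newsletters 0.1425, Alerts 0.236, Personal 0.113, Social 0.145, Work 0.164.
With a uniform prior (1/5 each), posterior ∝ likelihood:
  Newsletters: 0.1425
  Alerts: 0.236
  Personal: 0.113
  Social: 0.145
  Work: 0.164
Normalizing constant = 0.8005.
The ratio is 0.164 / 0.145 (the normalizer cancels) = 1.1310.

1.1310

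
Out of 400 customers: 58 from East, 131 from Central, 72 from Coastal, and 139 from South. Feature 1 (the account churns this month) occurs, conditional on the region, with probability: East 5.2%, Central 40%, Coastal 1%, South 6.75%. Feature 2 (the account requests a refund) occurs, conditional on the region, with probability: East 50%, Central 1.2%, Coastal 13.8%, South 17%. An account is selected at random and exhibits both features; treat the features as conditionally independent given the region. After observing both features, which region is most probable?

Prior × likelihood for each hypothesis:
  East: 0.145 × 0.052 × 0.5 = 0.00377
  Central: 0.3275 × 0.4 × 0.012 = 0.001572
  Coastal: 0.18 × 0.01 × 0.138 = 0.0002484
  South: 0.3475 × 0.0675 × 0.17 = 0.0039875625
Sum = 0.0095779625.
Largest term belongs to South, so South is most probable.

South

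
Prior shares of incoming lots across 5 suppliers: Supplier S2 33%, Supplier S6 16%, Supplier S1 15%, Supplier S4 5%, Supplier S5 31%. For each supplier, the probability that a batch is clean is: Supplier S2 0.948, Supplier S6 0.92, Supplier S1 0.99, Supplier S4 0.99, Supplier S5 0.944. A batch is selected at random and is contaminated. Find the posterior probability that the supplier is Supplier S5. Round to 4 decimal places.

Taking complements, P(contaminated | each) = Supplier S2 0.052, Supplier S6 0.08, Supplier S1 0.01, Supplier S4 0.01, Supplier S5 0.056.
By Bayes' rule, posterior ∝ prior × likelihood:
  Supplier S2: 0.33 × 0.052 = 0.01716
  Supplier S6: 0.16 × 0.08 = 0.0128
  Supplier S1: 0.15 × 0.01 = 0.0015
  Supplier S4: 0.05 × 0.01 = 0.0005
  Supplier S5: 0.31 × 0.056 = 0.01736
Total = 0.04932.
P(Supplier S5 | evidence) = 0.01736 / 0.04932 ≈ 0.3520.

0.3520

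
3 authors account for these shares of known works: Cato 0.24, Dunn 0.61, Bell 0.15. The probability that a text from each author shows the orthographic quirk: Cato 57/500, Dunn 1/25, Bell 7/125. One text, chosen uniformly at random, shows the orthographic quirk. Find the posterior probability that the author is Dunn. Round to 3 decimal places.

By Bayes' rule, posterior ∝ prior × likelihood:
  Cato: 0.24 × 0.114 = 0.02736
  Dunn: 0.61 × 0.04 = 0.0244
  Bell: 0.15 × 0.056 = 0.0084
Total = 0.06016.
P(Dunn | evidence) = 0.0244 / 0.06016 ≈ 0.406.

0.406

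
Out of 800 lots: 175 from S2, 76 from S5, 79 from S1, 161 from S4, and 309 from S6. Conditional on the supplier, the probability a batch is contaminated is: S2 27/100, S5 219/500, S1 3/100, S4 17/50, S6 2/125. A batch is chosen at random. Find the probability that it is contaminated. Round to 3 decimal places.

Compute prior × likelihood for every hypothesis:
  S2: 0.21875 × 0.27 = 0.0590625
  S5: 0.095 × 0.438 = 0.04161
  S1: 0.09875 × 0.03 = 0.0029625
  S4: 0.20125 × 0.34 = 0.068425
  S6: 0.38625 × 0.016 = 0.00618
P(contaminated) = 0.0590625 + 0.04161 + 0.0029625 + 0.068425 + 0.00618 = 0.17824 → 0.178.

0.178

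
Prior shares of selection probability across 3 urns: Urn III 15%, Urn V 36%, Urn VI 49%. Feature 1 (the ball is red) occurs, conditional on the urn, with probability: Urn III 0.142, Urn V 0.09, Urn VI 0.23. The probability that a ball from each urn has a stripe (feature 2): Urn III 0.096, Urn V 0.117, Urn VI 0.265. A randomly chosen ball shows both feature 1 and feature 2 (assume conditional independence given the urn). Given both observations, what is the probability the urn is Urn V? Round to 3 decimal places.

Compute prior × likelihood for every hypothesis:
  Urn III: 0.15 × 0.142 × 0.096 = 0.0020448
  Urn V: 0.36 × 0.09 × 0.117 = 0.0037908
  Urn VI: 0.49 × 0.23 × 0.265 = 0.0298655
Normalizing constant = 0.0357011.
P(Urn V | evidence) = 0.0037908 / 0.0357011 ≈ 0.106.

0.106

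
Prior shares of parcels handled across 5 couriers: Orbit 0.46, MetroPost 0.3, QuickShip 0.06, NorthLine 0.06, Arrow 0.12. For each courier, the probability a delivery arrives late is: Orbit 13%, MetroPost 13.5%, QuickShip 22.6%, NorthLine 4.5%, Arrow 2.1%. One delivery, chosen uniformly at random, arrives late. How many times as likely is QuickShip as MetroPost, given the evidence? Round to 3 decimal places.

Unnormalized posteriors (prior × likelihood):
  Orbit: 0.46 × 0.13 = 0.0598
  MetroPost: 0.3 × 0.135 = 0.0405
  QuickShip: 0.06 × 0.226 = 0.01356
  NorthLine: 0.06 × 0.045 = 0.0027
  Arrow: 0.12 × 0.021 = 0.00252
Total = 0.11908.
The ratio is 0.01356 / 0.0405 (the normalizer cancels) = 0.335.

0.335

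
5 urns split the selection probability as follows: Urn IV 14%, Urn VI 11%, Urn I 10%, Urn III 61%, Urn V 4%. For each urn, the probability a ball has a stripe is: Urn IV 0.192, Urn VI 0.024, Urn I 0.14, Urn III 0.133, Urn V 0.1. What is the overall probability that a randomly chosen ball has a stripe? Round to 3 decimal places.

0.129

Unnormalized posteriors (prior × likelihood):
  Urn IV: 0.14 × 0.192 = 0.02688
  Urn VI: 0.11 × 0.024 = 0.00264
  Urn I: 0.1 × 0.14 = 0.014
  Urn III: 0.61 × 0.133 = 0.08113
  Urn V: 0.04 × 0.1 = 0.004
P(striped) = 0.02688 + 0.00264 + 0.014 + 0.08113 + 0.004 = 0.12865 → 0.129.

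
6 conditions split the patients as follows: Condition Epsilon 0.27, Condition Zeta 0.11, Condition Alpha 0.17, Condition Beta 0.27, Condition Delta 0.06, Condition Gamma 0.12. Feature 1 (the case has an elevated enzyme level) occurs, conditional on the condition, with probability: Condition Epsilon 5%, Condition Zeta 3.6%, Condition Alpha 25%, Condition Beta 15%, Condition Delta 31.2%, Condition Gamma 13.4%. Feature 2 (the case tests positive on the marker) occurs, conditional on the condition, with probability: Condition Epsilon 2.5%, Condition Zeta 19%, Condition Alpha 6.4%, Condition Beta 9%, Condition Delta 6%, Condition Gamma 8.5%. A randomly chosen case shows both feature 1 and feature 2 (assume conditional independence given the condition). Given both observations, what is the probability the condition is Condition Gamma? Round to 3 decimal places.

Unnormalized posteriors (prior × likelihood):
  Condition Epsilon: 0.27 × 0.05 × 0.025 = 0.0003375
  Condition Zeta: 0.11 × 0.036 × 0.19 = 0.0007524
  Condition Alpha: 0.17 × 0.25 × 0.064 = 0.00272
  Condition Beta: 0.27 × 0.15 × 0.09 = 0.003645
  Condition Delta: 0.06 × 0.312 × 0.06 = 0.0011232
  Condition Gamma: 0.12 × 0.134 × 0.085 = 0.0013668
Normalizing constant = 0.0099449.
P(Condition Gamma | evidence) = 0.0013668 / 0.0099449 ≈ 0.137.

0.137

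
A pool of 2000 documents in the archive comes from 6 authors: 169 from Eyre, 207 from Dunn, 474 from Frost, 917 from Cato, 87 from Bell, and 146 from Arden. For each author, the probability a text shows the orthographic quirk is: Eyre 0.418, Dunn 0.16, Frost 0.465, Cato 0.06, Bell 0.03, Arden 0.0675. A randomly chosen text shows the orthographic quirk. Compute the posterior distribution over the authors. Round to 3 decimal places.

Eyre 0.180, Dunn 0.085, Frost 0.563, Cato 0.140, Bell 0.007, Arden 0.025

Compute prior × likelihood for every hypothesis:
  Eyre: 0.0845 × 0.418 = 0.035321
  Dunn: 0.1035 × 0.16 = 0.01656
  Frost: 0.237 × 0.465 = 0.110205
  Cato: 0.4585 × 0.06 = 0.02751
  Bell: 0.0435 × 0.03 = 0.001305
  Arden: 0.073 × 0.0675 = 0.0049275
Sum = 0.1958285.
P(Eyre | quirk) = 0.035321/0.1958285 ≈ 0.180
P(Dunn | quirk) = 0.01656/0.1958285 ≈ 0.085
P(Frost | quirk) = 0.110205/0.1958285 ≈ 0.563
P(Cato | quirk) = 0.02751/0.1958285 ≈ 0.140
P(Bell | quirk) = 0.001305/0.1958285 ≈ 0.007
P(Arden | quirk) = 0.0049275/0.1958285 ≈ 0.025
(Check: 0.180+0.085+0.563+0.140+0.007+0.025 = 1.000.)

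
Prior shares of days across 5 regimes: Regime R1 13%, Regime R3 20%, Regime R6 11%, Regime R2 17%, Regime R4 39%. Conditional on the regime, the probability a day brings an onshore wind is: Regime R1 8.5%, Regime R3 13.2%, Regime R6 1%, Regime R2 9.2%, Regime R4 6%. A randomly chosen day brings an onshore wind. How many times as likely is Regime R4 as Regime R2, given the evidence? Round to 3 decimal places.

Prior × likelihood for each hypothesis:
  Regime R1: 0.13 × 0.085 = 0.01105
  Regime R3: 0.2 × 0.132 = 0.0264
  Regime R6: 0.11 × 0.01 = 0.0011
  Regime R2: 0.17 × 0.092 = 0.01564
  Regime R4: 0.39 × 0.06 = 0.0234
Normalizing constant = 0.07759.
The ratio is 0.0234 / 0.01564 (the normalizer cancels) = 1.496.

1.496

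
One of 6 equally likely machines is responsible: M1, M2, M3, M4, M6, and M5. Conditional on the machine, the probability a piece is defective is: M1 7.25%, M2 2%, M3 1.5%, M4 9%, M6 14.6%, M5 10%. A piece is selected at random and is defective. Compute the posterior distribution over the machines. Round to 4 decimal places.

M1 0.1635, M2 0.0451, M3 0.0338, M4 0.2029, M6 0.3292, M5 0.2255

Since the prior is uniform, the posterior is proportional to the likelihood:
  M1: 0.0725
  M2: 0.02
  M3: 0.015
  M4: 0.09
  M6: 0.146
  M5: 0.1
Sum = 0.4435.
P(M1 | defective) = 0.0725/0.4435 ≈ 0.1635
P(M2 | defective) = 0.02/0.4435 ≈ 0.0451
P(M3 | defective) = 0.015/0.4435 ≈ 0.0338
P(M4 | defective) = 0.09/0.4435 ≈ 0.2029
P(M6 | defective) = 0.146/0.4435 ≈ 0.3292
P(M5 | defective) = 0.1/0.4435 ≈ 0.2255
(Check: 0.1635+0.0451+0.0338+0.2029+0.3292+0.2255 = 1.0000.)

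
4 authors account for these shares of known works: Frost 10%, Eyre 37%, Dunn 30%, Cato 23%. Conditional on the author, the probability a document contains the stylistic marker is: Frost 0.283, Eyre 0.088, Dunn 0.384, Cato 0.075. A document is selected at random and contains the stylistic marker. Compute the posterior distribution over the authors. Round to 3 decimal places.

Frost 0.146, Eyre 0.168, Dunn 0.596, Cato 0.089

Unnormalized posteriors (prior × likelihood):
  Frost: 0.1 × 0.283 = 0.0283
  Eyre: 0.37 × 0.088 = 0.03256
  Dunn: 0.3 × 0.384 = 0.1152
  Cato: 0.23 × 0.075 = 0.01725
Sum = 0.19331.
P(Frost | marker) = 0.0283/0.19331 ≈ 0.146
P(Eyre | marker) = 0.03256/0.19331 ≈ 0.168
P(Dunn | marker) = 0.1152/0.19331 ≈ 0.596
P(Cato | marker) = 0.01725/0.19331 ≈ 0.089
(Check: 0.146+0.168+0.596+0.089 = 0.999.)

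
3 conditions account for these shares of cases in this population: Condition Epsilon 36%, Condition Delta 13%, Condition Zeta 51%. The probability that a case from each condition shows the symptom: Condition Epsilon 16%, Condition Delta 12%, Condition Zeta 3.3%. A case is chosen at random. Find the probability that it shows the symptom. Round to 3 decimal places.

Prior × likelihood for each hypothesis:
  Condition Epsilon: 0.36 × 0.16 = 0.0576
  Condition Delta: 0.13 × 0.12 = 0.0156
  Condition Zeta: 0.51 × 0.033 = 0.01683
P(symptomatic) = 0.0576 + 0.0156 + 0.01683 = 0.09003 → 0.090.

0.090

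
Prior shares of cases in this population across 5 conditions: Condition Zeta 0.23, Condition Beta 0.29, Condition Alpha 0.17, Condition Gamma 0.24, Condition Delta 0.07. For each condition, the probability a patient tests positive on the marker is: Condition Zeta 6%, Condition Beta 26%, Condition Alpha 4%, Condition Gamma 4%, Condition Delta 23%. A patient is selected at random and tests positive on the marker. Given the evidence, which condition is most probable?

By Bayes' rule, posterior ∝ prior × likelihood:
  Condition Zeta: 0.23 × 0.06 = 0.0138
  Condition Beta: 0.29 × 0.26 = 0.0754
  Condition Alpha: 0.17 × 0.04 = 0.0068
  Condition Gamma: 0.24 × 0.04 = 0.0096
  Condition Delta: 0.07 × 0.23 = 0.0161
Normalizing constant = 0.1217.
Largest term belongs to Condition Beta, so Condition Beta is most probable.

Condition Beta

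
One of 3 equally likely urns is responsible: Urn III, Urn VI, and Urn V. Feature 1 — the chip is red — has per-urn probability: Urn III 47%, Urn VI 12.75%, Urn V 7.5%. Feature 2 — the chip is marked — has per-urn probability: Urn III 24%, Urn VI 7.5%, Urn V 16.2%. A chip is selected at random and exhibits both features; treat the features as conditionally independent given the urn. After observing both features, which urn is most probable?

Urn III

With a uniform prior (1/3 each), posterior ∝ likelihood:
  Urn III: 0.47 × 0.24 = 0.1128
  Urn VI: 0.1275 × 0.075 = 0.0095625
  Urn V: 0.075 × 0.162 = 0.01215
Normalizing constant = 0.1345125.
Largest term belongs to Urn III, so Urn III is most probable.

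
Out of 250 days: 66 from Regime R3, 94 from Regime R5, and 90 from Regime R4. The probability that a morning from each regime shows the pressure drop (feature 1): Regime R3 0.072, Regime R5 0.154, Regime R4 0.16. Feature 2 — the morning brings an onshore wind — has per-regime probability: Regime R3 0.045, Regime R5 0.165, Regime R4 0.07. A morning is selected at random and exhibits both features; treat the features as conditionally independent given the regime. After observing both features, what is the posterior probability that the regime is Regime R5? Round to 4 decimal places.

By Bayes' rule, posterior ∝ prior × likelihood:
  Regime R3: 0.264 × 0.072 × 0.045 = 0.00085536
  Regime R5: 0.376 × 0.154 × 0.165 = 0.00955416
  Regime R4: 0.36 × 0.16 × 0.07 = 0.004032
Total = 0.01444152.
P(Regime R5 | evidence) = 0.00955416 / 0.01444152 ≈ 0.6616.

0.6616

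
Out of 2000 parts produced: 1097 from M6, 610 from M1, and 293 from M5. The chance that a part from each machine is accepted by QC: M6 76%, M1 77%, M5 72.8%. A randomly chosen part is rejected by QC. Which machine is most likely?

M6

Taking complements, P(rejected | each) = M6 0.24, M1 0.23, M5 0.272.
Compute prior × likelihood for every hypothesis:
  M6: 0.5485 × 0.24 = 0.13164
  M1: 0.305 × 0.23 = 0.07015
  M5: 0.1465 × 0.272 = 0.039848
Normalizing constant = 0.241638.
Largest term belongs to M6, so M6 is most probable.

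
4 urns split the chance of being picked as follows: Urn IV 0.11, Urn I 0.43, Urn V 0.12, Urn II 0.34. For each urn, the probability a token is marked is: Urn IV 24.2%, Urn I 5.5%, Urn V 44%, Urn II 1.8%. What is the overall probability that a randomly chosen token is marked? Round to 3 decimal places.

Unnormalized posteriors (prior × likelihood):
  Urn IV: 0.11 × 0.242 = 0.02662
  Urn I: 0.43 × 0.055 = 0.02365
  Urn V: 0.12 × 0.44 = 0.0528
  Urn II: 0.34 × 0.018 = 0.00612
P(marked) = 0.02662 + 0.02365 + 0.0528 + 0.00612 = 0.10919 → 0.109.

0.109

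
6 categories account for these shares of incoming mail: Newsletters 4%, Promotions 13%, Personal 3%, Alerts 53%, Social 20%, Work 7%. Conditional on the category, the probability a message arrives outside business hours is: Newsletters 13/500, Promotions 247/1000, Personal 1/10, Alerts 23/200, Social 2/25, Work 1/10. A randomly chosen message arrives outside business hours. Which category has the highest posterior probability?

Unnormalized posteriors (prior × likelihood):
  Newsletters: 0.04 × 0.026 = 0.00104
  Promotions: 0.13 × 0.247 = 0.03211
  Personal: 0.03 × 0.1 = 0.003
  Alerts: 0.53 × 0.115 = 0.06095
  Social: 0.2 × 0.08 = 0.016
  Work: 0.07 × 0.1 = 0.007
Sum = 0.1201.
Largest term belongs to Alerts, so Alerts is most probable.

Alerts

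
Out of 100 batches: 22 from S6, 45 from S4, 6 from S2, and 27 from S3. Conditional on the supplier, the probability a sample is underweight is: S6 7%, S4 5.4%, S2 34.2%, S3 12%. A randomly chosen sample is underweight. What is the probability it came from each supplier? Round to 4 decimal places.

Compute prior × likelihood for every hypothesis:
  S6: 0.22 × 0.07 = 0.0154
  S4: 0.45 × 0.054 = 0.0243
  S2: 0.06 × 0.342 = 0.02052
  S3: 0.27 × 0.12 = 0.0324
Normalizing constant = 0.09262.
P(S6 | underweight) = 0.0154/0.09262 ≈ 0.1663
P(S4 | underweight) = 0.0243/0.09262 ≈ 0.2624
P(S2 | underweight) = 0.02052/0.09262 ≈ 0.2216
P(S3 | underweight) = 0.0324/0.09262 ≈ 0.3498
(Check: 0.1663+0.2624+0.2216+0.3498 = 1.0001.)

S6 0.1663, S4 0.2624, S2 0.2216, S3 0.3498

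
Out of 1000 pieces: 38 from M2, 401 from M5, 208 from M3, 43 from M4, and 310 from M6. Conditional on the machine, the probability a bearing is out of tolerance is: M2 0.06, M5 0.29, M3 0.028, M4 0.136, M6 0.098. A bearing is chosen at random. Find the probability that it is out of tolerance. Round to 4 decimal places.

0.1606

Compute prior × likelihood for every hypothesis:
  M2: 0.038 × 0.06 = 0.00228
  M5: 0.401 × 0.29 = 0.11629
  M3: 0.208 × 0.028 = 0.005824
  M4: 0.043 × 0.136 = 0.005848
  M6: 0.31 × 0.098 = 0.03038
P(oversize) = 0.00228 + 0.11629 + 0.005824 + 0.005848 + 0.03038 = 0.160622 → 0.1606.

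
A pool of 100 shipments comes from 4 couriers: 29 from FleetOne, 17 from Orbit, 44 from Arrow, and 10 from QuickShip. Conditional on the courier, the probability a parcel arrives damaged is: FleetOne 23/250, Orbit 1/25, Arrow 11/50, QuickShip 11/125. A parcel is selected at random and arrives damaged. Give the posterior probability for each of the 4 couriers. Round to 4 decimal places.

FleetOne 0.1918, Orbit 0.0489, Arrow 0.6960, QuickShip 0.0633

Compute prior × likelihood for every hypothesis:
  FleetOne: 0.29 × 0.092 = 0.02668
  Orbit: 0.17 × 0.04 = 0.0068
  Arrow: 0.44 × 0.22 = 0.0968
  QuickShip: 0.1 × 0.088 = 0.0088
Sum = 0.13908.
P(FleetOne | damaged) = 0.02668/0.13908 ≈ 0.1918
P(Orbit | damaged) = 0.0068/0.13908 ≈ 0.0489
P(Arrow | damaged) = 0.0968/0.13908 ≈ 0.6960
P(QuickShip | damaged) = 0.0088/0.13908 ≈ 0.0633
(Check: 0.1918+0.0489+0.6960+0.0633 = 1.0000.)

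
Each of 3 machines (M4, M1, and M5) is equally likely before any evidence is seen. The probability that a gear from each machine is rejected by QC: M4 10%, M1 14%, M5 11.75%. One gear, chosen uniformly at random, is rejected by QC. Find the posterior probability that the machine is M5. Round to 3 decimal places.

0.329

Since the prior is uniform, the posterior is proportional to the likelihood:
  M4: 0.1
  M1: 0.14
  M5: 0.1175
Normalizing constant = 0.3575.
P(M5 | evidence) = 0.1175 / 0.3575 ≈ 0.329.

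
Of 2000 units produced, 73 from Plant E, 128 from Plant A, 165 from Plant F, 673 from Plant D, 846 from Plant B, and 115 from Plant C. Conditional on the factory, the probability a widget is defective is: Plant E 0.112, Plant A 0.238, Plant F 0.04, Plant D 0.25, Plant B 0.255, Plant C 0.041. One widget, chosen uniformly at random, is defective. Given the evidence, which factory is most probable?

Unnormalized posteriors (prior × likelihood):
  Plant E: 0.0365 × 0.112 = 0.004088
  Plant A: 0.064 × 0.238 = 0.015232
  Plant F: 0.0825 × 0.04 = 0.0033
  Plant D: 0.3365 × 0.25 = 0.084125
  Plant B: 0.423 × 0.255 = 0.107865
  Plant C: 0.0575 × 0.041 = 0.0023575
Sum = 0.2169675.
Largest term belongs to Plant B, so Plant B is most probable.

Plant B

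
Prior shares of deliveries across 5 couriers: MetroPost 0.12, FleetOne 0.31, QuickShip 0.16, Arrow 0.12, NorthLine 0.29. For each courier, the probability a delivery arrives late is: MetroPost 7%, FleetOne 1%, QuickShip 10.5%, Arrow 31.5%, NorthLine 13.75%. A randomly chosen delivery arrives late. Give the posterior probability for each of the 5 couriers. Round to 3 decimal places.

By Bayes' rule, posterior ∝ prior × likelihood:
  MetroPost: 0.12 × 0.07 = 0.0084
  FleetOne: 0.31 × 0.01 = 0.0031
  QuickShip: 0.16 × 0.105 = 0.0168
  Arrow: 0.12 × 0.315 = 0.0378
  NorthLine: 0.29 × 0.1375 = 0.039875
Sum = 0.105975.
P(MetroPost | late) = 0.0084/0.105975 ≈ 0.079
P(FleetOne | late) = 0.0031/0.105975 ≈ 0.029
P(QuickShip | late) = 0.0168/0.105975 ≈ 0.159
P(Arrow | late) = 0.0378/0.105975 ≈ 0.357
P(NorthLine | late) = 0.039875/0.105975 ≈ 0.376

MetroPost 0.079, FleetOne 0.029, QuickShip 0.159, Arrow 0.357, NorthLine 0.376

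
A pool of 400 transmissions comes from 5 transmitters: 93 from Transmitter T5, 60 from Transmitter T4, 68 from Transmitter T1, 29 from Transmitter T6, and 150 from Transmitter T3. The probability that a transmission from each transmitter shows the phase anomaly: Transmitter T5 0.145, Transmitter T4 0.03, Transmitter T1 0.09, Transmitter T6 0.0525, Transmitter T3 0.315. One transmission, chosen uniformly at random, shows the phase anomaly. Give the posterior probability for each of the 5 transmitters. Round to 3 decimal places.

By Bayes' rule, posterior ∝ prior × likelihood:
  Transmitter T5: 0.2325 × 0.145 = 0.0337125
  Transmitter T4: 0.15 × 0.03 = 0.0045
  Transmitter T1: 0.17 × 0.09 = 0.0153
  Transmitter T6: 0.0725 × 0.0525 = 0.00380625
  Transmitter T3: 0.375 × 0.315 = 0.118125
Normalizing constant = 0.17544375.
P(Transmitter T5 | anomaly) = 0.0337125/0.17544375 ≈ 0.192
P(Transmitter T4 | anomaly) = 0.0045/0.17544375 ≈ 0.026
P(Transmitter T1 | anomaly) = 0.0153/0.17544375 ≈ 0.087
P(Transmitter T6 | anomaly) = 0.00380625/0.17544375 ≈ 0.022
P(Transmitter T3 | anomaly) = 0.118125/0.17544375 ≈ 0.673
(Check: 0.192+0.026+0.087+0.022+0.673 = 1.000.)

Transmitter T5 0.192, Transmitter T4 0.026, Transmitter T1 0.087, Transmitter T6 0.022, Transmitter T3 0.673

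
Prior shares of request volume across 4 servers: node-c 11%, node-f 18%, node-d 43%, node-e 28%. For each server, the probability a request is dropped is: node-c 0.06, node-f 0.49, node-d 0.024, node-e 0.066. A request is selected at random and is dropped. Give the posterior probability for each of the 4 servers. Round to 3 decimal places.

node-c 0.053, node-f 0.714, node-d 0.083, node-e 0.150

By Bayes' rule, posterior ∝ prior × likelihood:
  node-c: 0.11 × 0.06 = 0.0066
  node-f: 0.18 × 0.49 = 0.0882
  node-d: 0.43 × 0.024 = 0.01032
  node-e: 0.28 × 0.066 = 0.01848
Normalizing constant = 0.1236.
P(node-c | dropped) = 0.0066/0.1236 ≈ 0.053
P(node-f | dropped) = 0.0882/0.1236 ≈ 0.714
P(node-d | dropped) = 0.01032/0.1236 ≈ 0.083
P(node-e | dropped) = 0.01848/0.1236 ≈ 0.150
(Check: 0.053+0.714+0.083+0.150 = 1.000.)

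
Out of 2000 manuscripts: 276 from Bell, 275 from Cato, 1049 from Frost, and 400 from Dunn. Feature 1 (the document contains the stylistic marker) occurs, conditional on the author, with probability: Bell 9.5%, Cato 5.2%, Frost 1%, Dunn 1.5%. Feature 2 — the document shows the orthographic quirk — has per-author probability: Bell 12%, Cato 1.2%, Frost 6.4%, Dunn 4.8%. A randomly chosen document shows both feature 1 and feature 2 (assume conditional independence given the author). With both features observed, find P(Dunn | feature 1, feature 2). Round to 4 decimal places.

0.0673

By Bayes' rule, posterior ∝ prior × likelihood:
  Bell: 0.138 × 0.095 × 0.12 = 0.0015732
  Cato: 0.1375 × 0.052 × 0.012 = 0.0000858
  Frost: 0.5245 × 0.01 × 0.064 = 0.00033568
  Dunn: 0.2 × 0.015 × 0.048 = 0.000144
Total = 0.00213868.
P(Dunn | evidence) = 0.000144 / 0.00213868 ≈ 0.0673.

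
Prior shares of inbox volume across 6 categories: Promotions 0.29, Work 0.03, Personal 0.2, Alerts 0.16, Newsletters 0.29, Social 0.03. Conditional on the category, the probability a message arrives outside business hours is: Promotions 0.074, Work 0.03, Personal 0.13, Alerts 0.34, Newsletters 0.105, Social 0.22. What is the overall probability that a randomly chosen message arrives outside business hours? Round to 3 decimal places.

By Bayes' rule, posterior ∝ prior × likelihood:
  Promotions: 0.29 × 0.074 = 0.02146
  Work: 0.03 × 0.03 = 0.0009
  Personal: 0.2 × 0.13 = 0.026
  Alerts: 0.16 × 0.34 = 0.0544
  Newsletters: 0.29 × 0.105 = 0.03045
  Social: 0.03 × 0.22 = 0.0066
P(off-hours) = 0.02146 + 0.0009 + 0.026 + 0.0544 + 0.03045 + 0.0066 = 0.13981 → 0.140.

0.140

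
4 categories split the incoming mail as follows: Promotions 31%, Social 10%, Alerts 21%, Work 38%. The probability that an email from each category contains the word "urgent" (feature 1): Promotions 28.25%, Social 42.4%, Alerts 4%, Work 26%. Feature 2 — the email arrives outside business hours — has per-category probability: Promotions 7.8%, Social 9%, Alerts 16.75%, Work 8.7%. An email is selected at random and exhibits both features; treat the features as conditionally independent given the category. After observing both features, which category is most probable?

Compute prior × likelihood for every hypothesis:
  Promotions: 0.31 × 0.2825 × 0.078 = 0.00683085
  Social: 0.1 × 0.424 × 0.09 = 0.003816
  Alerts: 0.21 × 0.04 × 0.1675 = 0.001407
  Work: 0.38 × 0.26 × 0.087 = 0.0085956
Total = 0.02064945.
Largest term belongs to Work, so Work is most probable.

Work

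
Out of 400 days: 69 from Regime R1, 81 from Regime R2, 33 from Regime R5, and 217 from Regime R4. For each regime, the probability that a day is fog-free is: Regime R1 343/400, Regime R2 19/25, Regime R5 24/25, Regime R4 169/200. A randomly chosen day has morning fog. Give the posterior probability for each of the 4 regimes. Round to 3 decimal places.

Regime R1 0.153, Regime R2 0.303, Regime R5 0.021, Regime R4 0.524

Taking complements, P(fog | each) = Regime R1 0.1425, Regime R2 0.24, Regime R5 0.04, Regime R4 0.155.
Unnormalized posteriors (prior × likelihood):
  Regime R1: 0.1725 × 0.1425 = 0.02458125
  Regime R2: 0.2025 × 0.24 = 0.0486
  Regime R5: 0.0825 × 0.04 = 0.0033
  Regime R4: 0.5425 × 0.155 = 0.0840875
Sum = 0.16056875.
P(Regime R1 | fog) = 0.02458125/0.16056875 ≈ 0.153
P(Regime R2 | fog) = 0.0486/0.16056875 ≈ 0.303
P(Regime R5 | fog) = 0.0033/0.16056875 ≈ 0.021
P(Regime R4 | fog) = 0.0840875/0.16056875 ≈ 0.524
(Check: 0.153+0.303+0.021+0.524 = 1.001.)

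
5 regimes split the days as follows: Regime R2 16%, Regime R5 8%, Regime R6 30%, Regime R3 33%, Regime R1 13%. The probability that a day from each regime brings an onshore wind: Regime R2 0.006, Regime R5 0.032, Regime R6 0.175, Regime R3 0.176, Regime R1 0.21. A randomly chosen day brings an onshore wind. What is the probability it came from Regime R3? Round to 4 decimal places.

By Bayes' rule, posterior ∝ prior × likelihood:
  Regime R2: 0.16 × 0.006 = 0.00096
  Regime R5: 0.08 × 0.032 = 0.00256
  Regime R6: 0.3 × 0.175 = 0.0525
  Regime R3: 0.33 × 0.176 = 0.05808
  Regime R1: 0.13 × 0.21 = 0.0273
Total = 0.1414.
P(Regime R3 | evidence) = 0.05808 / 0.1414 ≈ 0.4107.

0.4107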